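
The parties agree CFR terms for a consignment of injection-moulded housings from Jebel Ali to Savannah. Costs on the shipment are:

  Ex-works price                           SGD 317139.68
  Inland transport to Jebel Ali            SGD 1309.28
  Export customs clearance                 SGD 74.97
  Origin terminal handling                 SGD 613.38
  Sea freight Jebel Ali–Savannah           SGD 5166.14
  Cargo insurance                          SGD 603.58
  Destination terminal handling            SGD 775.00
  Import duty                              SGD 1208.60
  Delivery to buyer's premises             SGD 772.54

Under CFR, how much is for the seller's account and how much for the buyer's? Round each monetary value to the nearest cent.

Seller: SGD 324303.45; buyer: SGD 3359.72

CFR: the seller pays costs through ocean freight to the destination port, but not insurance.
Seller's account: goods 317139.68 + inland to port 1309.28 + export clearance 74.97 + origin terminal 613.38 + freight 5166.14 = 324303.45
Buyer's account: insurance 603.58 + destination terminal 775.00 + duty 1208.60 + delivery 772.54 = 3359.72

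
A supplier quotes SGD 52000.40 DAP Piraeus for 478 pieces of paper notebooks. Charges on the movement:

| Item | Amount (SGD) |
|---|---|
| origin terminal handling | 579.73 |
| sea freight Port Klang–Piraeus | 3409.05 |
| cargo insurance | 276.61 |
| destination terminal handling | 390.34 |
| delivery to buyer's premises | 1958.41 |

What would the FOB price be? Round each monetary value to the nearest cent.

FOB price: SGD 45965.99

Not relevant to the conversion: origin terminal — on the seller under both DAP and FOB; already in the DAP price and stays in the FOB price.
From DAP to FOB, the seller no longer bears: freight, insurance, destination terminal, delivery.
FOB price = 52000.40 − 3409.05 − 276.61 − 390.34 − 1958.41 = 45965.99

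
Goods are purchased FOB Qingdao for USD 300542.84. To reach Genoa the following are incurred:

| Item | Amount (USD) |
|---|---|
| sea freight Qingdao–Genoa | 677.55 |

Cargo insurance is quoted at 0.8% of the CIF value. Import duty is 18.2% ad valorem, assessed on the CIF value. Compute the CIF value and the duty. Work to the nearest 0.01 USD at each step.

Let C be the CIF value. C = FOB price + freight + 0.8% × C
C − 0.8% × C = 300542.84 + 677.55
0.992 × C = 301220.39
C = 301220.39 / 0.992 = 303649.59
Insurance premium = 0.8% × 303649.59 = 2429.20
Import duty = 303649.59 × 18.2% = 55264.23

CIF value: USD 303649.59; import duty: USD 55264.23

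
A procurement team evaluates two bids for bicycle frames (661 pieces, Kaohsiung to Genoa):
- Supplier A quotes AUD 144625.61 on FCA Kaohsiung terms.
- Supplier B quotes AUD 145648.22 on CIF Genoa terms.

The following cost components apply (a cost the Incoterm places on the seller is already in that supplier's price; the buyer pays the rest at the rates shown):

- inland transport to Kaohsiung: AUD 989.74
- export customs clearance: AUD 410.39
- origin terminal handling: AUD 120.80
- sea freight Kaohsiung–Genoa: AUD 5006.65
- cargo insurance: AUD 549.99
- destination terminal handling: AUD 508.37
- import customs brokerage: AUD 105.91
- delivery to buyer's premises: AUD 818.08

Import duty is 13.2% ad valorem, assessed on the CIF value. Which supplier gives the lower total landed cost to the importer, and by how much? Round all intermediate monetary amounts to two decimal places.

Supplier B is cheaper by AUD 5269.26

Supplier A (FCA):
CIF value = FCA price + origin terminal + freight + insurance = 144625.61 + 120.80 + 5006.65 + 549.99 = 150303.05
Import duty = 150303.05 × 13.2% = 19840.00
Buyer bears (A): 120.80 + 5006.65 + 549.99 + 508.37 + 105.91 + 818.08 = 7109.80
Landed cost (A) = invoice 144625.61 + 7109.80 + duty 19840.00 = 171575.41
Supplier B (CIF):
The CIF price already equals the CIF value: 145648.22
Import duty = 145648.22 × 13.2% = 19225.57
Buyer bears (B): 508.37 + 105.91 + 818.08 = 1432.36
Landed cost (B) = invoice 145648.22 + 1432.36 + duty 19225.57 = 166306.15
Difference = |171575.41 − 166306.15| = 5269.26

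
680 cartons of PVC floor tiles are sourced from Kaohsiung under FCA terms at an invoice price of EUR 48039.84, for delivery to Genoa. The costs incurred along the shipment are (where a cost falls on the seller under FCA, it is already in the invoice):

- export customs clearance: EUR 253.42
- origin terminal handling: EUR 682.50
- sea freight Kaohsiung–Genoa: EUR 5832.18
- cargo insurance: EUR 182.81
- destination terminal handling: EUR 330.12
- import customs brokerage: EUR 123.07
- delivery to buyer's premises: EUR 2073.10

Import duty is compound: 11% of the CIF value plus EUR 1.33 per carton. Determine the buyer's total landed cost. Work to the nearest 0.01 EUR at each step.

FCA: the seller delivers export-cleared goods to the carrier; the buyer bears costs from that point.
Already in the invoice (seller's account under FCA): export clearance — exclude.
CIF value = FCA price + origin terminal + freight + insurance = 48039.84 + 682.50 + 5832.18 + 182.81 = 54737.33
Ad valorem component: 54737.33 × 11% = 6021.11
Specific component: 680 × 1.33 = 904.40
Import duty = 6021.11 + 904.40 = 6925.51
Buyer bears: origin terminal 682.50 + freight 5832.18 + insurance 182.81 + destination terminal 330.12 + brokerage 123.07 + delivery 2073.10 + duty 6925.51 = 16149.29
Landed cost = invoice 48039.84 + 16149.29 = 64189.13

Total landed cost: EUR 64189.13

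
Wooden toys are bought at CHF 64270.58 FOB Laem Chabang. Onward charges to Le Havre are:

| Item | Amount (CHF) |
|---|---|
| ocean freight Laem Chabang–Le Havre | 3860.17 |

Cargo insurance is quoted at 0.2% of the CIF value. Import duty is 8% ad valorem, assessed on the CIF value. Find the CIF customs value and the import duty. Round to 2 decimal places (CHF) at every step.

CIF value: CHF 68267.28; import duty: CHF 5461.38

Let C be the CIF value. C = FOB price + freight + 0.2% × C
C − 0.2% × C = 64270.58 + 3860.17
0.998 × C = 68130.75
C = 68130.75 / 0.998 = 68267.28
Insurance premium = 0.2% × 68267.28 = 136.53
Import duty = 68267.28 × 8% = 5461.38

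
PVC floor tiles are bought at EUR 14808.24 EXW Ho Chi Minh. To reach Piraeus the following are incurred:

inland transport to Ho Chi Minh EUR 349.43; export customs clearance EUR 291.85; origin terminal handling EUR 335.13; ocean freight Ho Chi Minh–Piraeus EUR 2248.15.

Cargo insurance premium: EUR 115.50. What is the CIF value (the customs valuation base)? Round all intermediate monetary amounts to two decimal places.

CIF value: EUR 18148.30

CIF = EXW price + pre-shipment costs + freight + insurance
CIF = 14808.24 + 349.43 + 291.85 + 335.13 + 2248.15 + 115.50 = 18148.30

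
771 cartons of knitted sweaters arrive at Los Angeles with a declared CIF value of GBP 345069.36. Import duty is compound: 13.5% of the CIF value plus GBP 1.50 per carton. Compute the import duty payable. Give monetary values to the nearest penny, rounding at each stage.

Ad valorem component: 345069.36 × 13.5% = 46584.36
Specific component: 771 × 1.50 = 1156.50
Import duty = 46584.36 + 1156.50 = 47740.86

Import duty: GBP 47740.86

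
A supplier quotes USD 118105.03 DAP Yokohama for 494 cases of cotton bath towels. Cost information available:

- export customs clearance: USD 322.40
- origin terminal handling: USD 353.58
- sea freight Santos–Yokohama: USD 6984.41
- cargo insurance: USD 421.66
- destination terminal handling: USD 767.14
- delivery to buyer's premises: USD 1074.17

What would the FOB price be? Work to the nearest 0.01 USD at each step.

Not relevant to the conversion: export clearance, origin terminal — on the seller under both DAP and FOB; already in the DAP price and stays in the FOB price.
From DAP to FOB, the seller no longer bears: freight, insurance, destination terminal, delivery.
FOB price = 118105.03 − 6984.41 − 421.66 − 767.14 − 1074.17 = 108857.65

FOB price: USD 108857.65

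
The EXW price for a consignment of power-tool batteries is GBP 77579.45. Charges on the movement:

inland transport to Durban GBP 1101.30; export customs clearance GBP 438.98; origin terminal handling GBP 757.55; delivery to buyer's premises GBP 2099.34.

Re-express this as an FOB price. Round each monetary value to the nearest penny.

Not relevant to the conversion: delivery — on the buyer under both terms; not part of either seller's price.
From EXW to FOB, the seller additionally bears: inland to port, export clearance, origin terminal.
FOB price = 77579.45 + 1101.30 + 438.98 + 757.55 = 79877.28

FOB price: GBP 79877.28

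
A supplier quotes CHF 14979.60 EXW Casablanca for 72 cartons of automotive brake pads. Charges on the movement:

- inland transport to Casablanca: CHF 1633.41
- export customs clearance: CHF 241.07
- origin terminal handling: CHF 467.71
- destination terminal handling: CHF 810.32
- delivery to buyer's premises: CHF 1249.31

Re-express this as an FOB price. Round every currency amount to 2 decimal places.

FOB price: CHF 17321.79

Not relevant to the conversion: destination terminal, delivery — on the buyer under both terms; not part of either seller's price.
From EXW to FOB, the seller additionally bears: inland to port, export clearance, origin terminal.
FOB price = 14979.60 + 1633.41 + 241.07 + 467.71 = 17321.79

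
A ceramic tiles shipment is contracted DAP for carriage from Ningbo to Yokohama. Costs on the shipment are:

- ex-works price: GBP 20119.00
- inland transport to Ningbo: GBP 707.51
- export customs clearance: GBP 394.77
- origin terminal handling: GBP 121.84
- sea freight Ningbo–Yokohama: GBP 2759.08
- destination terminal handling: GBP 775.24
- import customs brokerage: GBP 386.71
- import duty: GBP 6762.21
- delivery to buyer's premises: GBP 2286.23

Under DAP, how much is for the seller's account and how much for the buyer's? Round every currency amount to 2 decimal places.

Seller: GBP 27163.67; buyer: GBP 7148.92

DAP: the seller bears all costs to the named destination except import duty and clearance.
Seller's account: goods 20119.00 + inland to port 707.51 + export clearance 394.77 + origin terminal 121.84 + freight 2759.08 + destination terminal 775.24 + delivery 2286.23 = 27163.67
Buyer's account: brokerage 386.71 + duty 6762.21 = 7148.92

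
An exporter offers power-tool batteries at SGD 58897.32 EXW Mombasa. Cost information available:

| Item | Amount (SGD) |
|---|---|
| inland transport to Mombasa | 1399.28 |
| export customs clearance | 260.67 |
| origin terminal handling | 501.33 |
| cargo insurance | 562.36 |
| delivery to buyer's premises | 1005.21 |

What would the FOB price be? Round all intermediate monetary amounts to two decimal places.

FOB price: SGD 61058.60

Not relevant to the conversion: insurance, delivery — on the buyer under both terms; not part of either seller's price.
From EXW to FOB, the seller additionally bears: inland to port, export clearance, origin terminal.
FOB price = 58897.32 + 1399.28 + 260.67 + 501.33 = 61058.60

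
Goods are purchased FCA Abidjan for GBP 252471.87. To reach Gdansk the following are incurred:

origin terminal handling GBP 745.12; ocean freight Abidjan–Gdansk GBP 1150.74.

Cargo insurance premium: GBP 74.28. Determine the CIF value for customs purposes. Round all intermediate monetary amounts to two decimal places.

CIF = FCA price + pre-shipment costs + freight + insurance
CIF = 252471.87 + 745.12 + 1150.74 + 74.28 = 254442.01

CIF value: GBP 254442.01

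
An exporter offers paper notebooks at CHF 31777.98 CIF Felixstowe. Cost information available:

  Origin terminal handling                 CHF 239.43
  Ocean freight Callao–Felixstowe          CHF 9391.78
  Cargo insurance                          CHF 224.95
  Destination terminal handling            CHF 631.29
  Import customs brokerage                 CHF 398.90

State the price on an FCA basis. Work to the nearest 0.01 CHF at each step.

Not relevant to the conversion: destination terminal, brokerage — on the buyer under both terms; not part of either seller's price.
From CIF to FCA, the seller no longer bears: origin terminal, freight, insurance.
FCA price = 31777.98 − 239.43 − 9391.78 − 224.95 = 21921.82

FCA price: CHF 21921.82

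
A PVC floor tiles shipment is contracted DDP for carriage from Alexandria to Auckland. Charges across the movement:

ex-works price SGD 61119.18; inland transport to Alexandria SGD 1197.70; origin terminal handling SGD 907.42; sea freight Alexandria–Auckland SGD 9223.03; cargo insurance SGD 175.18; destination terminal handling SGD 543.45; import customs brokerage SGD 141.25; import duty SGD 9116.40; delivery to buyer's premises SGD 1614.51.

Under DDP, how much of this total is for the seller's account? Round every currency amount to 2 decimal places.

Seller's account: SGD 84038.12

DDP: the seller bears all costs including import duty.
Seller's account: goods 61119.18 + inland to port 1197.70 + origin terminal 907.42 + freight 9223.03 + insurance 175.18 + destination terminal 543.45 + brokerage 141.25 + duty 9116.40 + delivery 1614.51 = 84038.12
Buyer's account: 0.00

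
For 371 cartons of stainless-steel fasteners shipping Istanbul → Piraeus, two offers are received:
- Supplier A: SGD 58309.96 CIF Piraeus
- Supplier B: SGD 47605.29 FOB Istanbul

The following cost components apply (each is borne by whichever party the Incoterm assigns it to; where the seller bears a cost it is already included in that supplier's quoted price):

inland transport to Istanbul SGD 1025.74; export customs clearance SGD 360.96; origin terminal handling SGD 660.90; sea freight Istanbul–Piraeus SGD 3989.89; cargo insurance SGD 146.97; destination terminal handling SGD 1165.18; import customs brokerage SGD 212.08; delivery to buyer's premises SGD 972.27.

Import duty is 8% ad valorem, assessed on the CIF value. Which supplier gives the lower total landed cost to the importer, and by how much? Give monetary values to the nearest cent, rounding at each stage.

Supplier A (CIF):
The CIF price already equals the CIF value: 58309.96
Import duty = 58309.96 × 8% = 4664.80
Buyer bears (A): 1165.18 + 212.08 + 972.27 = 2349.53
Landed cost (A) = invoice 58309.96 + 2349.53 + duty 4664.80 = 65324.29
Supplier B (FOB):
CIF value = FOB price + freight + insurance = 47605.29 + 3989.89 + 146.97 = 51742.15
Import duty = 51742.15 × 8% = 4139.37
Buyer bears (B): 3989.89 + 146.97 + 1165.18 + 212.08 + 972.27 = 6486.39
Landed cost (B) = invoice 47605.29 + 6486.39 + duty 4139.37 = 58231.05
Difference = |65324.29 − 58231.05| = 7093.24

Supplier B is cheaper by SGD 7093.24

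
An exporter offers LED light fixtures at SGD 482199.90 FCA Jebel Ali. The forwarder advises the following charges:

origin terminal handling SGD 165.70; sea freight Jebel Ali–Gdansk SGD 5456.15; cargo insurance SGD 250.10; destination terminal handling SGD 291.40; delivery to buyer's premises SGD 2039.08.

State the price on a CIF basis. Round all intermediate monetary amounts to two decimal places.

Not relevant to the conversion: delivery, destination terminal — on the buyer under both terms; not part of either seller's price.
From FCA to CIF, the seller additionally bears: origin terminal, freight, insurance.
CIF price = 482199.90 + 165.70 + 5456.15 + 250.10 = 488071.85

CIF price: SGD 488071.85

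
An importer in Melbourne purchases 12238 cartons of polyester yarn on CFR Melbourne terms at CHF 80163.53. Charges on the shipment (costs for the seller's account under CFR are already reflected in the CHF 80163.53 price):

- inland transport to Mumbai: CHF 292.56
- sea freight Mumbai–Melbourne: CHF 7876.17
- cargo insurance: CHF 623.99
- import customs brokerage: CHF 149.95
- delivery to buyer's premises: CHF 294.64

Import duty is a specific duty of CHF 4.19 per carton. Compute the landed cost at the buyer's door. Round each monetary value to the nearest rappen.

Total landed cost: CHF 132509.33

CFR: the seller pays costs through ocean freight to the destination port, but not insurance.
Already in the invoice (seller's account under CFR): inland to port, freight — exclude.
CIF value = CFR price + insurance = 80163.53 + 623.99 = 80787.52
Import duty = 12238 × 4.19 = 51277.22
Buyer bears: insurance 623.99 + brokerage 149.95 + delivery 294.64 + duty 51277.22 = 52345.80
Landed cost = invoice 80163.53 + 52345.80 = 132509.33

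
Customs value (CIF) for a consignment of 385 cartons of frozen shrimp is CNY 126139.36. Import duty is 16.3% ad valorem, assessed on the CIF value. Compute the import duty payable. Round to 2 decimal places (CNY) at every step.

Import duty = 126139.36 × 16.3% = 20560.72

Import duty: CNY 20560.72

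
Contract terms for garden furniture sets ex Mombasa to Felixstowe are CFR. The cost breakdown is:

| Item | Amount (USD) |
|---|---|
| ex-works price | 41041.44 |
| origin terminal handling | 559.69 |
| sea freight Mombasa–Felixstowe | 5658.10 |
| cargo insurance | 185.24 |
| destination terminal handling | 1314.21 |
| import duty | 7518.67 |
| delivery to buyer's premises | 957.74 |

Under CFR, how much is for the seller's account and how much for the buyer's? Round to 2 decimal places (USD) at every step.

Seller: USD 47259.23; buyer: USD 9975.86

CFR: the seller pays costs through ocean freight to the destination port, but not insurance.
Seller's account: goods 41041.44 + origin terminal 559.69 + freight 5658.10 = 47259.23
Buyer's account: insurance 185.24 + destination terminal 1314.21 + duty 7518.67 + delivery 957.74 = 9975.86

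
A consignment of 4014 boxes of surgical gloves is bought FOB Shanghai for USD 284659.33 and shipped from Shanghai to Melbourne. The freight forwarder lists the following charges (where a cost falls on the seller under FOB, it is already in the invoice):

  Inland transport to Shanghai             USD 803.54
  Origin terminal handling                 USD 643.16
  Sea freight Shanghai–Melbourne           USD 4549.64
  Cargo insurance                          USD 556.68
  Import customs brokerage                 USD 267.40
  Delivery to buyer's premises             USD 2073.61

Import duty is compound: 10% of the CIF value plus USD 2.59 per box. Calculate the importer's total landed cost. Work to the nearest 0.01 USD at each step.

FOB: the seller bears costs until goods are on board at the origin port; the buyer bears freight, insurance and all costs thereafter.
Already in the invoice (seller's account under FOB): inland to port, origin terminal — exclude.
CIF value = FOB price + freight + insurance = 284659.33 + 4549.64 + 556.68 = 289765.65
Ad valorem component: 289765.65 × 10% = 28976.57
Specific component: 4014 × 2.59 = 10396.26
Import duty = 28976.57 + 10396.26 = 39372.83
Buyer bears: freight 4549.64 + insurance 556.68 + brokerage 267.40 + delivery 2073.61 + duty 39372.83 = 46820.16
Landed cost = invoice 284659.33 + 46820.16 = 331479.49

Total landed cost: USD 331479.49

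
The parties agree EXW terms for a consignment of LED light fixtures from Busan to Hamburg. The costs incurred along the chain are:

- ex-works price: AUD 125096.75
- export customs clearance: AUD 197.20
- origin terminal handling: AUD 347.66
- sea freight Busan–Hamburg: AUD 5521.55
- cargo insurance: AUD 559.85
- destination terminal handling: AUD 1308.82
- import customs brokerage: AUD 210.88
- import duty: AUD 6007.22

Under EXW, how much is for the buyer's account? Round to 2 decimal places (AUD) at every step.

Buyer's account: AUD 14153.18

EXW: the seller makes goods available at their premises; the buyer bears all onward costs.
Seller's account: goods 125096.75 = 125096.75
Buyer's account: export clearance 197.20 + origin terminal 347.66 + freight 5521.55 + insurance 559.85 + destination terminal 1308.82 + brokerage 210.88 + duty 6007.22 = 14153.18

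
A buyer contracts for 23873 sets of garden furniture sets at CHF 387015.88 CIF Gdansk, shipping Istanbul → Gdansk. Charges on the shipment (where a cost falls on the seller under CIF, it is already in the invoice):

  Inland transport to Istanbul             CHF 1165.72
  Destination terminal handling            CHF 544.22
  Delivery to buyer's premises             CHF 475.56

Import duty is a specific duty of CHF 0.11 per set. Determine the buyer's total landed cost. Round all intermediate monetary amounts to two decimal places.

CIF: the seller pays costs through ocean freight and marine insurance to the destination port.
Already in the invoice (seller's account under CIF): inland to port — exclude.
The CIF price already equals the CIF value: 387015.88
Import duty = 23873 × 0.11 = 2626.03
Buyer bears: destination terminal 544.22 + delivery 475.56 + duty 2626.03 = 3645.81
Landed cost = invoice 387015.88 + 3645.81 = 390661.69

Total landed cost: CHF 390661.69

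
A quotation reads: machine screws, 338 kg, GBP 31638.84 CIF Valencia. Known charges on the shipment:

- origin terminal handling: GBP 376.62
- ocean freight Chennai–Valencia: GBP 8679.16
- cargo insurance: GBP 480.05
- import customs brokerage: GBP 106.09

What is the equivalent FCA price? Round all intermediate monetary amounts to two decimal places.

Not relevant to the conversion: brokerage — on the buyer under both terms; not part of either seller's price.
From CIF to FCA, the seller no longer bears: origin terminal, freight, insurance.
FCA price = 31638.84 − 376.62 − 8679.16 − 480.05 = 22103.01

FCA price: GBP 22103.01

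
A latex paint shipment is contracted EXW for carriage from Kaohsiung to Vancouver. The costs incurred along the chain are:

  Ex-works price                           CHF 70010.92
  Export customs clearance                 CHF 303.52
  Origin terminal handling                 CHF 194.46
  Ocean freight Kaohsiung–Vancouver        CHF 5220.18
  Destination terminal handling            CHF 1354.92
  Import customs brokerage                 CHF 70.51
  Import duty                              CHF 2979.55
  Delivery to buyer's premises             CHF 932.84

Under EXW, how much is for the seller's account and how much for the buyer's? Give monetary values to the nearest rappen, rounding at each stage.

EXW: the seller makes goods available at their premises; the buyer bears all onward costs.
Seller's account: goods 70010.92 = 70010.92
Buyer's account: export clearance 303.52 + origin terminal 194.46 + freight 5220.18 + destination terminal 1354.92 + brokerage 70.51 + duty 2979.55 + delivery 932.84 = 11055.98

Seller: CHF 70010.92; buyer: CHF 11055.98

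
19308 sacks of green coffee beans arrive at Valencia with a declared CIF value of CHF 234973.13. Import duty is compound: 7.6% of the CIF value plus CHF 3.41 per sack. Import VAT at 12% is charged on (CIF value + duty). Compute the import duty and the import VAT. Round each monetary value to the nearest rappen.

Import duty: CHF 83698.24; import VAT: CHF 38240.56

Ad valorem component: 234973.13 × 7.6% = 17857.96
Specific component: 19308 × 3.41 = 65840.28
Import duty = 17857.96 + 65840.28 = 83698.24
VAT base = CIF + duty = 234973.13 + 83698.24 = 318671.37
Import VAT = 318671.37 × 12% = 38240.56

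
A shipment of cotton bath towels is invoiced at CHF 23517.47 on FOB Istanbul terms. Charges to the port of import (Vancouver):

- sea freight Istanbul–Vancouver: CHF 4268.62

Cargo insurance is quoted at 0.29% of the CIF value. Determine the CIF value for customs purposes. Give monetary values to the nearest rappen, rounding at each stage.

Let C be the CIF value. C = FOB price + freight + 0.29% × C
C − 0.29% × C = 23517.47 + 4268.62
0.9971 × C = 27786.09
C = 27786.09 / 0.9971 = 27866.90
Insurance premium = 0.29% × 27866.90 = 80.81

CIF value: CHF 27866.90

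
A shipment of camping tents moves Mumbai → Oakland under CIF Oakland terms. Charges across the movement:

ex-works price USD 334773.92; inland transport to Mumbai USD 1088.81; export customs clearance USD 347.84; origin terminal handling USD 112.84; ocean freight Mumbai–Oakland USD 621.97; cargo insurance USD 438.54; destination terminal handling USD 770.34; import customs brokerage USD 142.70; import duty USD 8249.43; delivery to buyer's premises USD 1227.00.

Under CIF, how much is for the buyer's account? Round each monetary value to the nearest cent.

CIF: the seller pays costs through ocean freight and marine insurance to the destination port.
Seller's account: goods 334773.92 + inland to port 1088.81 + export clearance 347.84 + origin terminal 112.84 + freight 621.97 + insurance 438.54 = 337383.92
Buyer's account: destination terminal 770.34 + brokerage 142.70 + duty 8249.43 + delivery 1227.00 = 10389.47

Buyer's account: USD 10389.47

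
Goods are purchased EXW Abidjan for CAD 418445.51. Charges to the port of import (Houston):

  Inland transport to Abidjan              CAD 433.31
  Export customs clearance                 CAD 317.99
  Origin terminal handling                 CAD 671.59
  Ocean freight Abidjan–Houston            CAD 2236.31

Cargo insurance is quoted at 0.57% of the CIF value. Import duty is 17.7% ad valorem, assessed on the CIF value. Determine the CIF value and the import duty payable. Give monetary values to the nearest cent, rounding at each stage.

Let C be the CIF value. C = EXW price + pre-shipment costs + freight + 0.57% × C
C − 0.57% × C = 418445.51 + 433.31 + 317.99 + 671.59 + 2236.31
0.9943 × C = 422104.71
C = 422104.71 / 0.9943 = 424524.50
Insurance premium = 0.57% × 424524.50 = 2419.79
Import duty = 424524.50 × 17.7% = 75140.84

CIF value: CAD 424524.50; import duty: CAD 75140.84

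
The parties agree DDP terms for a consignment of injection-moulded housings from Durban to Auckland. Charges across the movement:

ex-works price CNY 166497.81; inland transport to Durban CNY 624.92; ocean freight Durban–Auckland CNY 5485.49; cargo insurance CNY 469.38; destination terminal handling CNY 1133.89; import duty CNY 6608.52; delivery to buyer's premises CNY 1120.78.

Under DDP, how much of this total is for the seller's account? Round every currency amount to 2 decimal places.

DDP: the seller bears all costs including import duty.
Seller's account: goods 166497.81 + inland to port 624.92 + freight 5485.49 + insurance 469.38 + destination terminal 1133.89 + duty 6608.52 + delivery 1120.78 = 181940.79
Buyer's account: 0.00

Seller's account: CNY 181940.79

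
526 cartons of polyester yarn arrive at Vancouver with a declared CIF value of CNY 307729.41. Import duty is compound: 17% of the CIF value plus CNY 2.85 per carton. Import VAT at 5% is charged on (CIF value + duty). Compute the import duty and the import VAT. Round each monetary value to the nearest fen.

Import duty: CNY 53813.10; import VAT: CNY 18077.13

Ad valorem component: 307729.41 × 17% = 52314.00
Specific component: 526 × 2.85 = 1499.10
Import duty = 52314.00 + 1499.10 = 53813.10
VAT base = CIF + duty = 307729.41 + 53813.10 = 361542.51
Import VAT = 361542.51 × 5% = 18077.13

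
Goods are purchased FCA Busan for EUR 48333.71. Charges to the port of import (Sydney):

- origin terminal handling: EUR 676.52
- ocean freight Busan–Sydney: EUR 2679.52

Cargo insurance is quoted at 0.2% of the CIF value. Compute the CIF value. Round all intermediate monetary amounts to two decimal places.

CIF value: EUR 51793.34

Let C be the CIF value. C = FCA price + pre-shipment costs + freight + 0.2% × C
C − 0.2% × C = 48333.71 + 676.52 + 2679.52
0.998 × C = 51689.75
C = 51689.75 / 0.998 = 51793.34
Insurance premium = 0.2% × 51793.34 = 103.59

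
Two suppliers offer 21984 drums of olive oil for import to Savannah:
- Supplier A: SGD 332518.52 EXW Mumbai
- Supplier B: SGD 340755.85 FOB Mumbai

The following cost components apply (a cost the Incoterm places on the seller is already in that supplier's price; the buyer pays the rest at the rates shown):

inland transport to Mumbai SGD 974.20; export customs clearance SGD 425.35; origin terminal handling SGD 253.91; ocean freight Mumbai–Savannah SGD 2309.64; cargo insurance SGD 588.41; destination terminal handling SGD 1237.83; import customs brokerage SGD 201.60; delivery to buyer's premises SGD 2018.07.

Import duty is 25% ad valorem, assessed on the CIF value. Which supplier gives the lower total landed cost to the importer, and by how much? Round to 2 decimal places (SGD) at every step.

Supplier A (EXW):
CIF value = EXW price + inland to port + export clearance + origin terminal + freight + insurance = 332518.52 + 974.20 + 425.35 + 253.91 + 2309.64 + 588.41 = 337070.03
Import duty = 337070.03 × 25% = 84267.51
Buyer bears (A): 974.20 + 425.35 + 253.91 + 2309.64 + 588.41 + 1237.83 + 201.60 + 2018.07 = 8009.01
Landed cost (A) = invoice 332518.52 + 8009.01 + duty 84267.51 = 424795.04
Supplier B (FOB):
CIF value = FOB price + freight + insurance = 340755.85 + 2309.64 + 588.41 = 343653.90
Import duty = 343653.90 × 25% = 85913.48
Buyer bears (B): 2309.64 + 588.41 + 1237.83 + 201.60 + 2018.07 = 6355.55
Landed cost (B) = invoice 340755.85 + 6355.55 + duty 85913.48 = 433024.88
Difference = |424795.04 − 433024.88| = 8229.84

Supplier A is cheaper by SGD 8229.84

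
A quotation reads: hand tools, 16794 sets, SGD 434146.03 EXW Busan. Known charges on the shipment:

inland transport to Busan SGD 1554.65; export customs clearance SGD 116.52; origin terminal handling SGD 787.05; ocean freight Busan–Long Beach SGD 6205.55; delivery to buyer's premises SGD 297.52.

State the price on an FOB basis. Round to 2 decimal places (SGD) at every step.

FOB price: SGD 436604.25

Not relevant to the conversion: freight, delivery — on the buyer under both terms; not part of either seller's price.
From EXW to FOB, the seller additionally bears: inland to port, export clearance, origin terminal.
FOB price = 434146.03 + 1554.65 + 116.52 + 787.05 = 436604.25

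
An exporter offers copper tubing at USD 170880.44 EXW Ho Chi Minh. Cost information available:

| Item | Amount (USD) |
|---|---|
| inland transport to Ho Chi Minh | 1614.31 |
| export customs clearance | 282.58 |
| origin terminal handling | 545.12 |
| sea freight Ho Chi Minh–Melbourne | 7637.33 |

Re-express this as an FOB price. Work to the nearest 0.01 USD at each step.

FOB price: USD 173322.45

Not relevant to the conversion: freight — on the buyer under both terms; not part of either seller's price.
From EXW to FOB, the seller additionally bears: inland to port, export clearance, origin terminal.
FOB price = 170880.44 + 1614.31 + 282.58 + 545.12 = 173322.45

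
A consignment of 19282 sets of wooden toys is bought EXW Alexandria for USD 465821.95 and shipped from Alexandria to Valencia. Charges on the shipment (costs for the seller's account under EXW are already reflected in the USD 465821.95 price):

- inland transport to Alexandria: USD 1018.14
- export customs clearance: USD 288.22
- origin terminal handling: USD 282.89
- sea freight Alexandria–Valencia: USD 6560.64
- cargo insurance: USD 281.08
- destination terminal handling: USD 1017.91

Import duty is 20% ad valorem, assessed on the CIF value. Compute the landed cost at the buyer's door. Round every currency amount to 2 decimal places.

EXW: the seller makes goods available at their premises; the buyer bears all onward costs.
CIF value = EXW price + inland to port + export clearance + origin terminal + freight + insurance = 465821.95 + 1018.14 + 288.22 + 282.89 + 6560.64 + 281.08 = 474252.92
Import duty = 474252.92 × 20% = 94850.58
Buyer bears: inland to port 1018.14 + export clearance 288.22 + origin terminal 282.89 + freight 6560.64 + insurance 281.08 + destination terminal 1017.91 + duty 94850.58 = 104299.46
Landed cost = invoice 465821.95 + 104299.46 = 570121.41

Total landed cost: USD 570121.41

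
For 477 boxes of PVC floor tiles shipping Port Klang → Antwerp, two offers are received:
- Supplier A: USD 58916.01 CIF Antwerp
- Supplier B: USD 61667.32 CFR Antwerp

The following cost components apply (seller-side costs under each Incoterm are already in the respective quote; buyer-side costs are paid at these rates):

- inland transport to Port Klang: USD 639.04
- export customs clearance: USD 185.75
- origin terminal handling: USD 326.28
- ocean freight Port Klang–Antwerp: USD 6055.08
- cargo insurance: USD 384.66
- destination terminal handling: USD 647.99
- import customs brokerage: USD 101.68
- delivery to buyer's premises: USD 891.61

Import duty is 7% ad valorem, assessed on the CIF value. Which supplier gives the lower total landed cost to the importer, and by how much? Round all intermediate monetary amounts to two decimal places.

Supplier A is cheaper by USD 3355.49

Supplier A (CIF):
The CIF price already equals the CIF value: 58916.01
Import duty = 58916.01 × 7% = 4124.12
Buyer bears (A): 647.99 + 101.68 + 891.61 = 1641.28
Landed cost (A) = invoice 58916.01 + 1641.28 + duty 4124.12 = 64681.41
Supplier B (CFR):
CIF value = CFR price + insurance = 61667.32 + 384.66 = 62051.98
Import duty = 62051.98 × 7% = 4343.64
Buyer bears (B): 384.66 + 647.99 + 101.68 + 891.61 = 2025.94
Landed cost (B) = invoice 61667.32 + 2025.94 + duty 4343.64 = 68036.90
Difference = |64681.41 − 68036.90| = 3355.49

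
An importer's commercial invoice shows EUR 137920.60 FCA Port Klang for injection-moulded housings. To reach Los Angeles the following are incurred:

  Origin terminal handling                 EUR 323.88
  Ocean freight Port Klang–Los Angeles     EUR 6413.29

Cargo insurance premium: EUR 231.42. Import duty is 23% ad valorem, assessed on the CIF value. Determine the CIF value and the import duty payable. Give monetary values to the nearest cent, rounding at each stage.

CIF value: EUR 144889.19; import duty: EUR 33324.51

CIF = FCA price + pre-shipment costs + freight + insurance
CIF = 137920.60 + 323.88 + 6413.29 + 231.42 = 144889.19
Import duty = 144889.19 × 23% = 33324.51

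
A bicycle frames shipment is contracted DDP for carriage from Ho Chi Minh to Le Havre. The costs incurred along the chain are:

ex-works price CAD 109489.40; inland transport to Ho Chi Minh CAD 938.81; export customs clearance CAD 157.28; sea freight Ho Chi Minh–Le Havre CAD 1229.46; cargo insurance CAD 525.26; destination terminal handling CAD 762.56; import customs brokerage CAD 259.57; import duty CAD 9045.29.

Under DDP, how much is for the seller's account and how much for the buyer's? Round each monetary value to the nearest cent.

DDP: the seller bears all costs including import duty.
Seller's account: goods 109489.40 + inland to port 938.81 + export clearance 157.28 + freight 1229.46 + insurance 525.26 + destination terminal 762.56 + brokerage 259.57 + duty 9045.29 = 122407.63
Buyer's account: 0.00

Seller: CAD 122407.63; buyer: CAD 0.00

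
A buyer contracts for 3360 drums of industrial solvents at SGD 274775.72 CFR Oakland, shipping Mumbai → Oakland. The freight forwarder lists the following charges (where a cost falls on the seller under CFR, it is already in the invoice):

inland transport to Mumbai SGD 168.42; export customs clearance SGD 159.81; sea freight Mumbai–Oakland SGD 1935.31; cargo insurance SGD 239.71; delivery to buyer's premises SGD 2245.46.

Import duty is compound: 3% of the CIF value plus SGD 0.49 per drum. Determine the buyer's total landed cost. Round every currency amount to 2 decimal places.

Total landed cost: SGD 287157.75

CFR: the seller pays costs through ocean freight to the destination port, but not insurance.
Already in the invoice (seller's account under CFR): inland to port, export clearance, freight — exclude.
CIF value = CFR price + insurance = 274775.72 + 239.71 = 275015.43
Ad valorem component: 275015.43 × 3% = 8250.46
Specific component: 3360 × 0.49 = 1646.40
Import duty = 8250.46 + 1646.40 = 9896.86
Buyer bears: insurance 239.71 + delivery 2245.46 + duty 9896.86 = 12382.03
Landed cost = invoice 274775.72 + 12382.03 = 287157.75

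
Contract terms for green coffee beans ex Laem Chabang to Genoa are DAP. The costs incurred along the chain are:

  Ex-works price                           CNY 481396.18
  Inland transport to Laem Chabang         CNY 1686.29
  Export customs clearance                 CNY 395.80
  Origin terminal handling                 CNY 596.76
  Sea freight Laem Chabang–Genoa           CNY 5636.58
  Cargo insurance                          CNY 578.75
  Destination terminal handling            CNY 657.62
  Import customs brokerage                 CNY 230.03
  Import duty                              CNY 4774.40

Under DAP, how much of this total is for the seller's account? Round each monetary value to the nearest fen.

DAP: the seller bears all costs to the named destination except import duty and clearance.
Seller's account: goods 481396.18 + inland to port 1686.29 + export clearance 395.80 + origin terminal 596.76 + freight 5636.58 + insurance 578.75 + destination terminal 657.62 = 490947.98
Buyer's account: brokerage 230.03 + duty 4774.40 = 5004.43

Seller's account: CNY 490947.98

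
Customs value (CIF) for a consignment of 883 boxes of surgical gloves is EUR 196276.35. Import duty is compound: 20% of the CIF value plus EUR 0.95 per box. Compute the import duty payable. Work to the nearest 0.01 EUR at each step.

Import duty: EUR 40094.12

Ad valorem component: 196276.35 × 20% = 39255.27
Specific component: 883 × 0.95 = 838.85
Import duty = 39255.27 + 838.85 = 40094.12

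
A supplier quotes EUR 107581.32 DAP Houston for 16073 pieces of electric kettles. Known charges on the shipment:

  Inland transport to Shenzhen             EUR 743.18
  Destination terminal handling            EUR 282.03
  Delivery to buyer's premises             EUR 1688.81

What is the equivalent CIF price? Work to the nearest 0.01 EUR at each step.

Not relevant to the conversion: inland to port — on the seller under both DAP and CIF; already in the DAP price and stays in the CIF price.
From DAP to CIF, the seller no longer bears: destination terminal, delivery.
CIF price = 107581.32 − 282.03 − 1688.81 = 105610.48

CIF price: EUR 105610.48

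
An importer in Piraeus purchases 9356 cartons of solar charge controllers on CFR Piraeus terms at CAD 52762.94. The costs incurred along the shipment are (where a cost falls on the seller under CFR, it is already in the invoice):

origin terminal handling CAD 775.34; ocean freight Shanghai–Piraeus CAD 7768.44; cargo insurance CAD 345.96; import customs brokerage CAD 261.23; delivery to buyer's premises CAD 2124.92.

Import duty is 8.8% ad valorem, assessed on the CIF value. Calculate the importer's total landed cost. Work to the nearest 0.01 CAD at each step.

Total landed cost: CAD 60168.63

CFR: the seller pays costs through ocean freight to the destination port, but not insurance.
Already in the invoice (seller's account under CFR): origin terminal, freight — exclude.
CIF value = CFR price + insurance = 52762.94 + 345.96 = 53108.90
Import duty = 53108.90 × 8.8% = 4673.58
Buyer bears: insurance 345.96 + brokerage 261.23 + delivery 2124.92 + duty 4673.58 = 7405.69
Landed cost = invoice 52762.94 + 7405.69 = 60168.63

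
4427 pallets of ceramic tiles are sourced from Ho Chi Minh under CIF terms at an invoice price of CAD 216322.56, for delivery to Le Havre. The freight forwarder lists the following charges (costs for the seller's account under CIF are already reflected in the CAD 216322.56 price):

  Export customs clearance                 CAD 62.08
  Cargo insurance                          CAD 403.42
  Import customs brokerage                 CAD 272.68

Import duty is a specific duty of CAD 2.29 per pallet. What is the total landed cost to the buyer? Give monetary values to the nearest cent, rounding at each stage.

Total landed cost: CAD 226733.07

CIF: the seller pays costs through ocean freight and marine insurance to the destination port.
Already in the invoice (seller's account under CIF): export clearance, insurance — exclude.
The CIF price already equals the CIF value: 216322.56
Import duty = 4427 × 2.29 = 10137.83
Buyer bears: brokerage 272.68 + duty 10137.83 = 10410.51
Landed cost = invoice 216322.56 + 10410.51 = 226733.07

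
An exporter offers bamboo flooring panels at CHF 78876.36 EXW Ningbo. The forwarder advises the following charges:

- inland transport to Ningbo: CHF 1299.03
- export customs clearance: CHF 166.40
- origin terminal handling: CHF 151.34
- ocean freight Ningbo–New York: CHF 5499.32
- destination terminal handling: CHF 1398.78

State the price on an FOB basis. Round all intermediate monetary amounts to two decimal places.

FOB price: CHF 80493.13

Not relevant to the conversion: freight, destination terminal — on the buyer under both terms; not part of either seller's price.
From EXW to FOB, the seller additionally bears: inland to port, export clearance, origin terminal.
FOB price = 78876.36 + 1299.03 + 166.40 + 151.34 = 80493.13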